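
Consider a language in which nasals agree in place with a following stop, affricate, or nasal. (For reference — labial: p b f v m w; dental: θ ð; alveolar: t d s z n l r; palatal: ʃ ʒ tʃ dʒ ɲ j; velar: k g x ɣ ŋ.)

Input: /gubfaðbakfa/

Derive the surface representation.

no segment meets the rule's conditions; no change.

[gubfaðbakfa]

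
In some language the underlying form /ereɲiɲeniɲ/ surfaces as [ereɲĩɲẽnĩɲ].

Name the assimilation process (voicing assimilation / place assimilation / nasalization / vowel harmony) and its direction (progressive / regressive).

/i/→[ĩ] /e/→[ẽ] /i/→[ĩ].
Each target copies a feature from the preceding segment, so the direction is progressive.

nasalization, progressive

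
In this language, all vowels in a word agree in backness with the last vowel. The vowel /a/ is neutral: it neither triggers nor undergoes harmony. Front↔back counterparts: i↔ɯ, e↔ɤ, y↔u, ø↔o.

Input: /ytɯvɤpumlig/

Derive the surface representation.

/ɯ/ harmonizes with /i/ ([-back]) → [i]
/ɤ/ harmonizes with /i/ ([-back]) → [e]
/u/ harmonizes with /i/ ([-back]) → [y]

[ytivepymlig]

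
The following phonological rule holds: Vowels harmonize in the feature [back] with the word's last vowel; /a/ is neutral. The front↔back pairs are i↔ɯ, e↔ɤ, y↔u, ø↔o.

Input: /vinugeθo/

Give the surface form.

/i/ harmonizes with /o/ ([+back]) → [ɯ]
/e/ harmonizes with /o/ ([+back]) → [ɤ]

[vɯnugɤθo]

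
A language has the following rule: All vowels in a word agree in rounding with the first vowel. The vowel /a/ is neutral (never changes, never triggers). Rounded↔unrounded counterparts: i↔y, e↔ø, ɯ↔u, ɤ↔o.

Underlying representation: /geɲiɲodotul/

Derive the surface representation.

/o/ harmonizes with /e/ ([-round]) → [ɤ]
/o/ harmonizes with /e/ ([-round]) → [ɤ]
/u/ harmonizes with /e/ ([-round]) → [ɯ]

[geɲiɲɤdɤtɯl]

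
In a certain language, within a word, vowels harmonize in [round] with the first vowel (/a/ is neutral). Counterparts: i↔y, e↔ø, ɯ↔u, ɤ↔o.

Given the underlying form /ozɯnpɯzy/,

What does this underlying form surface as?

[ozunpuzy]

/ɯ/ harmonizes with /o/ ([+round]) → [u]
/ɯ/ harmonizes with /o/ ([+round]) → [u]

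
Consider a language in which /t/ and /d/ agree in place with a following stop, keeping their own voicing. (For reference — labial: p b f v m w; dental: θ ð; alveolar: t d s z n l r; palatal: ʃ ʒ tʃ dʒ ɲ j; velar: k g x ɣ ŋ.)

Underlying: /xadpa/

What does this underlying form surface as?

/d/ before /p/ (labial) → [b]

[xabpa]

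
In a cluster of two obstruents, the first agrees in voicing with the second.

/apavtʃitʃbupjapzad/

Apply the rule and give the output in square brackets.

/v/ before /tʃ/ (voiceless) → [f]
/tʃ/ before /b/ (voiced) → [dʒ]
/p/ before /z/ (voiced) → [b]

[apaftʃidʒbupjabzad]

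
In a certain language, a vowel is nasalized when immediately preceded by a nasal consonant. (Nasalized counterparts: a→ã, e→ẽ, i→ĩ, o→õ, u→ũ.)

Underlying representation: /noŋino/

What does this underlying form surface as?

[nõŋĩnõ]

/o/ after nasal /n/ → [õ]
/i/ after nasal /ŋ/ → [ĩ]
/o/ after nasal /n/ → [õ]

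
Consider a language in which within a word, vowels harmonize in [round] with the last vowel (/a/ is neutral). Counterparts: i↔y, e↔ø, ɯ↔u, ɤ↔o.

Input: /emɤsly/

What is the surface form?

/e/ harmonizes with /y/ ([+round]) → [ø]
/ɤ/ harmonizes with /y/ ([+round]) → [o]

[ømosly]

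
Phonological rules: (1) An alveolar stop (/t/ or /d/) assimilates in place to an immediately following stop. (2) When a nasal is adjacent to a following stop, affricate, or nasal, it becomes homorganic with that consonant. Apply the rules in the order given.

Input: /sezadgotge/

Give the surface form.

Rule 1: /d/ before /g/ (velar) → [g]
Rule 1: /t/ before /g/ (velar) → [k]
After rule 1: sezaggokge
Rule 2: no segment meets the rule's conditions; no change.

[sezaggokge]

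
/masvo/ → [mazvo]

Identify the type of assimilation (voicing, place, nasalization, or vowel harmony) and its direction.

voicing assimilation, regressive

/s/→[z].
Each target copies a feature from the following segment, so the direction is regressive.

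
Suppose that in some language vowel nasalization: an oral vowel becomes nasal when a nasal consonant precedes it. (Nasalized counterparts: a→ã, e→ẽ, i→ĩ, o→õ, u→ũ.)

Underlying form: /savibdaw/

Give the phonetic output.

[savibdaw]

no segment meets the rule's conditions; no change.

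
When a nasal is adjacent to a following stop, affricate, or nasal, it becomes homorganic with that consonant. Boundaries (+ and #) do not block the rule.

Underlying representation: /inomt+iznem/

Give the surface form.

/m/ before /t/ (alveolar) → [n]

[inont+iznem]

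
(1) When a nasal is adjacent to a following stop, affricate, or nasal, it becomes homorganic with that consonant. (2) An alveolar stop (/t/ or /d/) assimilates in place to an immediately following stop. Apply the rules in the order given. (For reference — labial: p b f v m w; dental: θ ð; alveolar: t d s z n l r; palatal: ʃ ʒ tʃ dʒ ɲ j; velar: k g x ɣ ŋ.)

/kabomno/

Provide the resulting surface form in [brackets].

Rule 1: /m/ before /n/ (alveolar) → [n]
After rule 1: kabonno
Rule 2: no segment meets the rule's conditions; no change.

[kabonno]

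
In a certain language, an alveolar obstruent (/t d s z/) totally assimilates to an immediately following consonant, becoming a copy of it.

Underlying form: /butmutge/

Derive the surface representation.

/t/ before /m/ → [m] (total assimilation)
/t/ before /g/ → [g] (total assimilation)

[bummugge]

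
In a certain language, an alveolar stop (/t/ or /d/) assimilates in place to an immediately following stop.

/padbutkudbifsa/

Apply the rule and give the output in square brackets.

/d/ before /b/ (labial) → [b]
/t/ before /k/ (velar) → [k]
/d/ before /b/ (labial) → [b]

[pabbukkubbifsa]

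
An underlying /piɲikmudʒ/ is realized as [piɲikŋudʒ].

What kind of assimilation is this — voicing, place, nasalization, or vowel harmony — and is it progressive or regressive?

/m/→[ŋ].
Each target copies a feature from the preceding segment, so the direction is progressive.

place assimilation, progressive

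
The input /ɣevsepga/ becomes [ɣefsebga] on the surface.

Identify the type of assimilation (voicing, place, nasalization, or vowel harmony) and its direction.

voicing assimilation, regressive

/v/→[f] /p/→[b].
Each target copies a feature from the following segment, so the direction is regressive.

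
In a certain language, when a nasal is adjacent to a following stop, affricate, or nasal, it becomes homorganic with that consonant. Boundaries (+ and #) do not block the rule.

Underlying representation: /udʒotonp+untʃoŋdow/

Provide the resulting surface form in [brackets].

[udʒotomp+uɲtʃondow]

/n/ before /p/ (labial) → [m]
/n/ before /tʃ/ (palatal) → [ɲ]
/ŋ/ before /d/ (alveolar) → [n]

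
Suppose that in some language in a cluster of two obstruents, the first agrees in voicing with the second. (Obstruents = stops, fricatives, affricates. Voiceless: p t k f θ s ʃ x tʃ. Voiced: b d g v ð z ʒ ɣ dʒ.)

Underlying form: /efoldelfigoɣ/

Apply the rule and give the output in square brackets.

[efoldelfigoɣ]

no segment meets the rule's conditions; no change.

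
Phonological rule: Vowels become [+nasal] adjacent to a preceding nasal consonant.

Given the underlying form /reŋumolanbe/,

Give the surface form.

/u/ after nasal /ŋ/ → [ũ]
/o/ after nasal /m/ → [õ]

[reŋũmõlanbe]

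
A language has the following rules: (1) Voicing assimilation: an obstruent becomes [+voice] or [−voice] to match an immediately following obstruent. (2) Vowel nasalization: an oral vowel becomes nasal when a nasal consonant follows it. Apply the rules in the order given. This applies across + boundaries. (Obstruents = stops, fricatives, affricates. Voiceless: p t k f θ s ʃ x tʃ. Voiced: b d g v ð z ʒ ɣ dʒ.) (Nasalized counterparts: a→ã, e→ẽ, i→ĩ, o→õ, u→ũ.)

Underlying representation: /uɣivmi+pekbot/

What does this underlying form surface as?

[uɣivmi+pegbot]

Rule 1: /k/ before /b/ (voiced) → [g]
After rule 1: uɣivmi+pegbot
Rule 2: no segment meets the rule's conditions; no change.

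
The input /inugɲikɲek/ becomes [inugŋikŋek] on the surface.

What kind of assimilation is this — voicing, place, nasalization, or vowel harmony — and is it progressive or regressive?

/ɲ/→[ŋ] /ɲ/→[ŋ].
Each target copies a feature from the preceding segment, so the direction is progressive.

place assimilation, progressive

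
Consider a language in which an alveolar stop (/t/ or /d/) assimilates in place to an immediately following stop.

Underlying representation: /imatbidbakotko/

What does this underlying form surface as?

[imapbibbakokko]

/t/ before /b/ (labial) → [p]
/d/ before /b/ (labial) → [b]
/t/ before /k/ (velar) → [k]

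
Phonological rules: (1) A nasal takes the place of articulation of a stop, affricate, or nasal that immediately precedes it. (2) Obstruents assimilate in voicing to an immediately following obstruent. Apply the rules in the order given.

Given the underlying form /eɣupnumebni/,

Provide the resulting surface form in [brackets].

[eɣupmumebmi]

Rule 1: /n/ after /p/ (labial) → [m]
Rule 1: /n/ after /b/ (labial) → [m]
After rule 1: eɣupmumebmi
Rule 2: no segment meets the rule's conditions; no change.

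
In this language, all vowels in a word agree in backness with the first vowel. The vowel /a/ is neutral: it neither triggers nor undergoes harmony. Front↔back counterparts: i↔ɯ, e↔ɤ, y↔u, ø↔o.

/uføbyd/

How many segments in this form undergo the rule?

/ø/ harmonizes with /u/ ([+back]) → [o]
/y/ harmonizes with /u/ ([+back]) → [u]
2 segments change.

2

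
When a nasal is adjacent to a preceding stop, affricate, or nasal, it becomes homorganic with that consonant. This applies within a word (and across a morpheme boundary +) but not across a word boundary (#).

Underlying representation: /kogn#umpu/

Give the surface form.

[kogŋ#umpu]

/n/ after /g/ (velar) → [ŋ]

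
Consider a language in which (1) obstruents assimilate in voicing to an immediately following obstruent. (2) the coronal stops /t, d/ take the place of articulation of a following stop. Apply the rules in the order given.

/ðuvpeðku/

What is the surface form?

Rule 1: /v/ before /p/ (voiceless) → [f]
Rule 1: /ð/ before /k/ (voiceless) → [θ]
After rule 1: ðufpeθku
Rule 2: no segment meets the rule's conditions; no change.

[ðufpeθku]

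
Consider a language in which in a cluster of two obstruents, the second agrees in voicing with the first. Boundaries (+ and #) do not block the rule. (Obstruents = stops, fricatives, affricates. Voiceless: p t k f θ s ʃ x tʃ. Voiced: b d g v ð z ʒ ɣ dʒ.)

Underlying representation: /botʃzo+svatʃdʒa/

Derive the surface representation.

[botʃso+sfatʃtʃa]

/z/ after /tʃ/ (voiceless) → [s]
/v/ after /s/ (voiceless) → [f]
/dʒ/ after /tʃ/ (voiceless) → [tʃ]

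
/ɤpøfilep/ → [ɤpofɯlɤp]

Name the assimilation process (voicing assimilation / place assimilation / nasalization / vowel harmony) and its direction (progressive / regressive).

/ø/→[o] /i/→[ɯ] /e/→[ɤ].
Vowels agree with the first vowel, so the harmony is progressive.

vowel harmony, progressive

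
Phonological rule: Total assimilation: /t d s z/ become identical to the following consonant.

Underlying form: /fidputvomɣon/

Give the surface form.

/d/ before /p/ → [p] (total assimilation)
/t/ before /v/ → [v] (total assimilation)

[fippuvvomɣon]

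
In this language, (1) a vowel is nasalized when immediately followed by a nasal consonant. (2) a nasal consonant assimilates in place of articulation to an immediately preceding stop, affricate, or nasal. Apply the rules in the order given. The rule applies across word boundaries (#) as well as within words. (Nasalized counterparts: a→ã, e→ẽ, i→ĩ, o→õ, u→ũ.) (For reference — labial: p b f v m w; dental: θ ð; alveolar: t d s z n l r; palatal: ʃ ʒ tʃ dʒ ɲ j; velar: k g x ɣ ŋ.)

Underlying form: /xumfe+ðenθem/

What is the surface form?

[xũmfe+ðẽnθẽm]

Rule 1: /u/ before nasal /m/ → [ũ]
Rule 1: /e/ before nasal /n/ → [ẽ]
Rule 1: /e/ before nasal /m/ → [ẽ]
After rule 1: xũmfe+ðẽnθẽm
Rule 2: no segment meets the rule's conditions; no change.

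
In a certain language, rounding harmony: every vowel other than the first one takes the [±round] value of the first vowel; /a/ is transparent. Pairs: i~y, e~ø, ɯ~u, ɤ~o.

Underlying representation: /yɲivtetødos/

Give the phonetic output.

/i/ harmonizes with /y/ ([+round]) → [y]
/e/ harmonizes with /y/ ([+round]) → [ø]

[yɲyvtøtødos]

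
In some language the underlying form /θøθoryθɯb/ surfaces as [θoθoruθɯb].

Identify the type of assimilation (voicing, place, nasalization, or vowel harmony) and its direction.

vowel harmony, regressive

/ø/→[o] /y/→[u].
Vowels agree with the last vowel, so the harmony is regressive.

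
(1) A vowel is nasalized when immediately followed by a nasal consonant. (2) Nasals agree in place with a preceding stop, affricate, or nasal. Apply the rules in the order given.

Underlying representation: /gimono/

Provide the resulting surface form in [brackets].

Rule 1: /i/ before nasal /m/ → [ĩ]
Rule 1: /o/ before nasal /n/ → [õ]
After rule 1: gĩmõno
Rule 2: no segment meets the rule's conditions; no change.

[gĩmõno]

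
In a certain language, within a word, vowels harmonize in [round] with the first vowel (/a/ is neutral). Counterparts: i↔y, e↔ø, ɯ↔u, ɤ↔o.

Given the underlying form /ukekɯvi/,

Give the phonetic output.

[ukøkuvy]

/e/ harmonizes with /u/ ([+round]) → [ø]
/ɯ/ harmonizes with /u/ ([+round]) → [u]
/i/ harmonizes with /u/ ([+round]) → [y]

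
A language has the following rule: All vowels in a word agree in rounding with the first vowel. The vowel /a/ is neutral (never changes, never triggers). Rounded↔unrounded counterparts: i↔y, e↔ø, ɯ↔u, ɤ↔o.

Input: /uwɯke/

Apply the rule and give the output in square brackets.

[uwukø]

/ɯ/ harmonizes with /u/ ([+round]) → [u]
/e/ harmonizes with /u/ ([+round]) → [ø]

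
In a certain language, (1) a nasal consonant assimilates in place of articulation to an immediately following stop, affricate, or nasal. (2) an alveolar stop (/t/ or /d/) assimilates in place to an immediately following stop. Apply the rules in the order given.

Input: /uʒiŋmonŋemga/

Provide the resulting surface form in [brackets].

[uʒimmoŋŋeŋga]

Rule 1: /ŋ/ before /m/ (labial) → [m]
Rule 1: /n/ before /ŋ/ (velar) → [ŋ]
Rule 1: /m/ before /g/ (velar) → [ŋ]
After rule 1: uʒimmoŋŋeŋga
Rule 2: no segment meets the rule's conditions; no change.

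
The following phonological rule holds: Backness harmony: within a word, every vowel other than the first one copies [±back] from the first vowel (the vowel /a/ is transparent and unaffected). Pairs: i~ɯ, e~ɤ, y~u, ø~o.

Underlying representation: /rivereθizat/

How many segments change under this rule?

No segment meets the rule's conditions.

0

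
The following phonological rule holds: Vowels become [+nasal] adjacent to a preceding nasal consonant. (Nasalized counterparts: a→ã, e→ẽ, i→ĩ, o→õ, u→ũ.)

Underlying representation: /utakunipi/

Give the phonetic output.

/i/ after nasal /n/ → [ĩ]

[utakunĩpi]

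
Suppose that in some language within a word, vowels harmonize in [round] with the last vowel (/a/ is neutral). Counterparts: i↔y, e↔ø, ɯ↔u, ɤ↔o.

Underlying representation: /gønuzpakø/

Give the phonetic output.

no segment meets the rule's conditions; no change.

[gønuzpakø]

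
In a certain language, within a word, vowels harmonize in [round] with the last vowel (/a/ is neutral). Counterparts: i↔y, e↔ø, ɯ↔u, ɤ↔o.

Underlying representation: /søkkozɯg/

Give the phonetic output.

[sekkɤzɯg]

/ø/ harmonizes with /ɯ/ ([-round]) → [e]
/o/ harmonizes with /ɯ/ ([-round]) → [ɤ]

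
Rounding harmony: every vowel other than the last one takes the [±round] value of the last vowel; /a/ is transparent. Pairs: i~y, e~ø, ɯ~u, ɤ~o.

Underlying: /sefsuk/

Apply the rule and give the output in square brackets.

/e/ harmonizes with /u/ ([+round]) → [ø]

[søfsuk]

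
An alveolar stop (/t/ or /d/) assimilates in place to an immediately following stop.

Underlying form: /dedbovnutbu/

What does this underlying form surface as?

/d/ before /b/ (labial) → [b]
/t/ before /b/ (labial) → [p]

[debbovnupbu]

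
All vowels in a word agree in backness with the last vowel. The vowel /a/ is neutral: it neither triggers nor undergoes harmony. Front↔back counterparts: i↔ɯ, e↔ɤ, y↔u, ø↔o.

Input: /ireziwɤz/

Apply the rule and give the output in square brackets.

[ɯrɤzɯwɤz]

/i/ harmonizes with /ɤ/ ([+back]) → [ɯ]
/e/ harmonizes with /ɤ/ ([+back]) → [ɤ]
/i/ harmonizes with /ɤ/ ([+back]) → [ɯ]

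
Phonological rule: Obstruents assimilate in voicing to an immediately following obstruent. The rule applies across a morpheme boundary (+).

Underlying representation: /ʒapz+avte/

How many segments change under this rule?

/p/ before /z/ (voiced) → [b]
/v/ before /t/ (voiceless) → [f]
2 segments change.

2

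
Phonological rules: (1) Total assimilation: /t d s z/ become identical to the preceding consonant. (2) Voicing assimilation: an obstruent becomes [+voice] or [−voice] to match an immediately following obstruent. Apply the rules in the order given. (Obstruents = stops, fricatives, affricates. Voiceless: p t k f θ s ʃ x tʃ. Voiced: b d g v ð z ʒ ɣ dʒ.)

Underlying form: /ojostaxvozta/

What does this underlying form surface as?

Rule 1: /t/ after /s/ → [s] (total assimilation)
Rule 1: /t/ after /z/ → [z] (total assimilation)
After rule 1: ojossaxvozza
Rule 2: /x/ before /v/ (voiced) → [ɣ]

[ojossaɣvozza]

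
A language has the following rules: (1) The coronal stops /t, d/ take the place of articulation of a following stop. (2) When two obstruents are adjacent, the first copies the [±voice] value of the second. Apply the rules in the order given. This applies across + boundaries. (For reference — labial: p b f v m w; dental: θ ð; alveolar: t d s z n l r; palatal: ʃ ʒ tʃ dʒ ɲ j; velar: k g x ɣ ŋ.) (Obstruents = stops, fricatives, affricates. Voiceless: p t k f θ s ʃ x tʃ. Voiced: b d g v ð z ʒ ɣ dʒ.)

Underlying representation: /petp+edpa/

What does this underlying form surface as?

Rule 1: /t/ before /p/ (labial) → [p]
Rule 1: /d/ before /p/ (labial) → [b]
After rule 1: pepp+ebpa
Rule 2: /b/ before /p/ (voiceless) → [p]

[pepp+eppa]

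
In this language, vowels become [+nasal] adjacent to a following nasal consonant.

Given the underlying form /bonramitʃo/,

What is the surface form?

[bõnrãmitʃo]

/o/ before nasal /n/ → [õ]
/a/ before nasal /m/ → [ã]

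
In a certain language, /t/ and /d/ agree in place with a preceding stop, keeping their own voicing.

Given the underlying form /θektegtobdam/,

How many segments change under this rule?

3

/t/ after /k/ (velar) → [k]
/t/ after /g/ (velar) → [k]
/d/ after /b/ (labial) → [b]
3 segments change.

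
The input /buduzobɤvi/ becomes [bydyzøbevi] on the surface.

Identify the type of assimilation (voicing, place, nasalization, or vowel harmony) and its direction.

/u/→[y] /u/→[y] /o/→[ø] /ɤ/→[e].
Vowels agree with the last vowel, so the harmony is regressive.

vowel harmony, regressive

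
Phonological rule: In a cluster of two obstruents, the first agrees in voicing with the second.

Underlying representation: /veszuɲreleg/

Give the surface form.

[vezzuɲreleg]

/s/ before /z/ (voiced) → [z]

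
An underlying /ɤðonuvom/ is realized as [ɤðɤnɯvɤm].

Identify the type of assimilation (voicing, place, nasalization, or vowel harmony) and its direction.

vowel harmony, progressive

/o/→[ɤ] /u/→[ɯ] /o/→[ɤ].
Vowels agree with the first vowel, so the harmony is progressive.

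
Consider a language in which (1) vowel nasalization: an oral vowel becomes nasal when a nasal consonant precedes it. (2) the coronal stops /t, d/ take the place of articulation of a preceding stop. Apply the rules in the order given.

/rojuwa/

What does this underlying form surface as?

[rojuwa]

Rule 1: no segment meets the rule's conditions; no change.
After rule 1: rojuwa
Rule 2: no segment meets the rule's conditions; no change.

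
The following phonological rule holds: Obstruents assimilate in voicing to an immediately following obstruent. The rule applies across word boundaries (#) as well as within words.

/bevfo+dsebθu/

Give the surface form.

/v/ before /f/ (voiceless) → [f]
/d/ before /s/ (voiceless) → [t]
/b/ before /θ/ (voiceless) → [p]

[beffo+tsepθu]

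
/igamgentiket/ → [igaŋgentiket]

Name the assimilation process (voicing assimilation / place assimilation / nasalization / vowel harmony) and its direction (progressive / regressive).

/m/→[ŋ].
Each target copies a feature from the following segment, so the direction is regressive.

place assimilation, regressive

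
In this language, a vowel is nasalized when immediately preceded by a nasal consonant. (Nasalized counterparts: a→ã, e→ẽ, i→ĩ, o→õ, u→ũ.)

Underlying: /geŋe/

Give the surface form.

/e/ after nasal /ŋ/ → [ẽ]

[geŋẽ]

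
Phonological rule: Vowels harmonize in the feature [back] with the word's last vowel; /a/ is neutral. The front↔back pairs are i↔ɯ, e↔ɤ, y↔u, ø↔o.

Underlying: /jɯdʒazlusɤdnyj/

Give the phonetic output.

/ɯ/ harmonizes with /y/ ([-back]) → [i]
/u/ harmonizes with /y/ ([-back]) → [y]
/ɤ/ harmonizes with /y/ ([-back]) → [e]

[jidʒazlysednyj]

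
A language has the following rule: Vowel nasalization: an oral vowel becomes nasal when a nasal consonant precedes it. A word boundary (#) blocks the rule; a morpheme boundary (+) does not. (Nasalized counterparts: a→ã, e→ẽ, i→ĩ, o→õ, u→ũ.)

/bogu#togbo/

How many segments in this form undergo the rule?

No segment meets the rule's conditions.

0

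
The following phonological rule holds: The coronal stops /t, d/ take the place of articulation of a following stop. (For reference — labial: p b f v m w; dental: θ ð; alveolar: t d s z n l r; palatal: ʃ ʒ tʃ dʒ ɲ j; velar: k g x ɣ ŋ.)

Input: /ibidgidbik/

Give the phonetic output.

/d/ before /g/ (velar) → [g]
/d/ before /b/ (labial) → [b]

[ibiggibbik]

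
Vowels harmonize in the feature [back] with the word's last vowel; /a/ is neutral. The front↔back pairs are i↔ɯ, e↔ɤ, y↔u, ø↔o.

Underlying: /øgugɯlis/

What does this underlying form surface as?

/u/ harmonizes with /i/ ([-back]) → [y]
/ɯ/ harmonizes with /i/ ([-back]) → [i]

[øgygilis]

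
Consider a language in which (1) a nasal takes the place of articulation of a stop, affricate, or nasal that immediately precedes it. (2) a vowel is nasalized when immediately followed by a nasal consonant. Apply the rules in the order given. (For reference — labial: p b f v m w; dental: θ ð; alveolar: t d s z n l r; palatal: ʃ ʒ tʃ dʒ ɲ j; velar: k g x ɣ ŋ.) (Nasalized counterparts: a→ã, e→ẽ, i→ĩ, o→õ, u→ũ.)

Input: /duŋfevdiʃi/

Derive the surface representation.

Rule 1: no segment meets the rule's conditions; no change.
After rule 1: duŋfevdiʃi
Rule 2: /u/ before nasal /ŋ/ → [ũ]

[dũŋfevdiʃi]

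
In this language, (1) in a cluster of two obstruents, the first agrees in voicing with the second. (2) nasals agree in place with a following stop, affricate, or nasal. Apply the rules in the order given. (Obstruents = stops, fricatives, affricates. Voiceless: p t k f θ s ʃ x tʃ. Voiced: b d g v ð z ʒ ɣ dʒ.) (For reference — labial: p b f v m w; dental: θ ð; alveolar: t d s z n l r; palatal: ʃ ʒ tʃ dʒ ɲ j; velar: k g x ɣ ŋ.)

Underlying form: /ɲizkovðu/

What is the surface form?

[ɲiskovðu]

Rule 1: /z/ before /k/ (voiceless) → [s]
After rule 1: ɲiskovðu
Rule 2: no segment meets the rule's conditions; no change.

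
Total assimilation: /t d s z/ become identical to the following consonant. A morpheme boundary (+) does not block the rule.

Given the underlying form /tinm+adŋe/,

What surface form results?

[tinm+aŋŋe]

/d/ before /ŋ/ → [ŋ] (total assimilation)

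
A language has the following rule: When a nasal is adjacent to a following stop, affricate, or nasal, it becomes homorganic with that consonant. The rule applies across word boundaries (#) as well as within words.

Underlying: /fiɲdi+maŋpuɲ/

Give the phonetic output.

/ɲ/ before /d/ (alveolar) → [n]
/ŋ/ before /p/ (labial) → [m]

[findi+mampuɲ]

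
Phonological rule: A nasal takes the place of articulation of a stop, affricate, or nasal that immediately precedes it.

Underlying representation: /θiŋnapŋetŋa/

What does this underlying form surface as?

[θiŋŋapmetna]

/n/ after /ŋ/ (velar) → [ŋ]
/ŋ/ after /p/ (labial) → [m]
/ŋ/ after /t/ (alveolar) → [n]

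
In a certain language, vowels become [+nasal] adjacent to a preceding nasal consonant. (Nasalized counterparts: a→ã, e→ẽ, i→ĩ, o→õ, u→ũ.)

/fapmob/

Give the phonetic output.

/o/ after nasal /m/ → [õ]

[fapmõb]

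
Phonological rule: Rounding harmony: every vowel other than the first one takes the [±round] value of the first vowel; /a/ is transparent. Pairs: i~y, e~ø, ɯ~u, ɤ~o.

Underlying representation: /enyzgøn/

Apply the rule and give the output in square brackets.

/y/ harmonizes with /e/ ([-round]) → [i]
/ø/ harmonizes with /e/ ([-round]) → [e]

[enizgen]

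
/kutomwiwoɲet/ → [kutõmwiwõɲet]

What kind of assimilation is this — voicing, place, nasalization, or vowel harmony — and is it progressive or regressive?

nasalization, regressive

/o/→[õ] /o/→[õ].
Each target copies a feature from the following segment, so the direction is regressive.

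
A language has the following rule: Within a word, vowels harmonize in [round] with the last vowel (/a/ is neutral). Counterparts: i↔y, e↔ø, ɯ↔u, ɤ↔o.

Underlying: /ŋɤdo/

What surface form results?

/ɤ/ harmonizes with /o/ ([+round]) → [o]

[ŋodo]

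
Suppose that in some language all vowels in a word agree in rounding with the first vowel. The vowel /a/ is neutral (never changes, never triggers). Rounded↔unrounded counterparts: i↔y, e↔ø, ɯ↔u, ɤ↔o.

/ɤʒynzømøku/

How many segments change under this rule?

/y/ harmonizes with /ɤ/ ([-round]) → [i]
/ø/ harmonizes with /ɤ/ ([-round]) → [e]
/ø/ harmonizes with /ɤ/ ([-round]) → [e]
/u/ harmonizes with /ɤ/ ([-round]) → [ɯ]
4 segments change.

4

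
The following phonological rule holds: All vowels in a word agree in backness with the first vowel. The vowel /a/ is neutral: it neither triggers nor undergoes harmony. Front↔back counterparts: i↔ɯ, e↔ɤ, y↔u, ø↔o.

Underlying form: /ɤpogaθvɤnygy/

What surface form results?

[ɤpogaθvɤnugu]

/y/ harmonizes with /ɤ/ ([+back]) → [u]
/y/ harmonizes with /ɤ/ ([+back]) → [u]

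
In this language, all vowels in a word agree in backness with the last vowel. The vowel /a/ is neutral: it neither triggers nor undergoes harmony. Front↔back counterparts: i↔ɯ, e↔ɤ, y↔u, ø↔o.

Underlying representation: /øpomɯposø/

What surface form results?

/o/ harmonizes with /ø/ ([-back]) → [ø]
/ɯ/ harmonizes with /ø/ ([-back]) → [i]
/o/ harmonizes with /ø/ ([-back]) → [ø]

[øpømipøsø]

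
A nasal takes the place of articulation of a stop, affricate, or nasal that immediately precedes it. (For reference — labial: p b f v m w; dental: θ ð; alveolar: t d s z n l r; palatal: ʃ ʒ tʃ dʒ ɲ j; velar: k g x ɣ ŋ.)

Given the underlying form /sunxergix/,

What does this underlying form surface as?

no segment meets the rule's conditions; no change.

[sunxergix]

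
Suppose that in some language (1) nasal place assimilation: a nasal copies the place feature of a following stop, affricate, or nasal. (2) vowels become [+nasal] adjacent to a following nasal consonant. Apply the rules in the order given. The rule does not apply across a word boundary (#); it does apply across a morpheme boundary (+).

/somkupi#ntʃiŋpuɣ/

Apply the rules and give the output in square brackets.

Rule 1: /m/ before /k/ (velar) → [ŋ]
Rule 1: /n/ before /tʃ/ (palatal) → [ɲ]
Rule 1: /ŋ/ before /p/ (labial) → [m]
After rule 1: soŋkupi#ɲtʃimpuɣ
Rule 2: /o/ before nasal /ŋ/ → [õ]
Rule 2: /i/ before nasal /m/ → [ĩ]

[sõŋkupi#ɲtʃĩmpuɣ]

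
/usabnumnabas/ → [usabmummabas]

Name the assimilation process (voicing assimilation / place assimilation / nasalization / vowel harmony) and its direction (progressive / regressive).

/n/→[m] /n/→[m].
Each target copies a feature from the preceding segment, so the direction is progressive.

place assimilation, progressive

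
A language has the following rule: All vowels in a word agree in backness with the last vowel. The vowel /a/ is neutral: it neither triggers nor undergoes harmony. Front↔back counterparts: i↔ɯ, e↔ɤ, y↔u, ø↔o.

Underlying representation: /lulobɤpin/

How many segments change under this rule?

3

/u/ harmonizes with /i/ ([-back]) → [y]
/o/ harmonizes with /i/ ([-back]) → [ø]
/ɤ/ harmonizes with /i/ ([-back]) → [e]
3 segments change.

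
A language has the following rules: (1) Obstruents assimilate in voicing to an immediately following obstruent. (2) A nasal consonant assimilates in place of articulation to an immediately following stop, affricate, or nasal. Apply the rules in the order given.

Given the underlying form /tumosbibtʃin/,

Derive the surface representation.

[tumozbiptʃin]

Rule 1: /s/ before /b/ (voiced) → [z]
Rule 1: /b/ before /tʃ/ (voiceless) → [p]
After rule 1: tumozbiptʃin
Rule 2: no segment meets the rule's conditions; no change.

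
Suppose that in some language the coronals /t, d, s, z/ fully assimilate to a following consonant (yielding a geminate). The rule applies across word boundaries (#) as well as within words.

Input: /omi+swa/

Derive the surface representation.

/s/ before /w/ → [w] (total assimilation)

[omi+wwa]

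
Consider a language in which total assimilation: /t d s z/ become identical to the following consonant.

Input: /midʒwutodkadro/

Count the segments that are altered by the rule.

2

/d/ before /k/ → [k] (total assimilation)
/d/ before /r/ → [r] (total assimilation)
2 segments change.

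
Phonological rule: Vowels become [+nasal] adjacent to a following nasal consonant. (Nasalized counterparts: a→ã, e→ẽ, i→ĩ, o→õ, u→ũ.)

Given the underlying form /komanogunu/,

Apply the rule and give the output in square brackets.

/o/ before nasal /m/ → [õ]
/a/ before nasal /n/ → [ã]
/u/ before nasal /n/ → [ũ]

[kõmãnogũnu]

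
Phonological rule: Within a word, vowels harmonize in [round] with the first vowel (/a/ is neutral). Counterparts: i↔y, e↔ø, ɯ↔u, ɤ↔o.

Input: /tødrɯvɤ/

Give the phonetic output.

[tødruvo]

/ɯ/ harmonizes with /ø/ ([+round]) → [u]
/ɤ/ harmonizes with /ø/ ([+round]) → [o]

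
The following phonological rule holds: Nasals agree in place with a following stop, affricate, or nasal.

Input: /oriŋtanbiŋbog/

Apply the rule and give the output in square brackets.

[orintambimbog]

/ŋ/ before /t/ (alveolar) → [n]
/n/ before /b/ (labial) → [m]
/ŋ/ before /b/ (labial) → [m]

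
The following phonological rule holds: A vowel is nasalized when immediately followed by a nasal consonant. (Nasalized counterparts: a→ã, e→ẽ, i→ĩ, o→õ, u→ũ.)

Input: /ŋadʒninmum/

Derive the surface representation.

/i/ before nasal /n/ → [ĩ]
/u/ before nasal /m/ → [ũ]

[ŋadʒnĩnmũm]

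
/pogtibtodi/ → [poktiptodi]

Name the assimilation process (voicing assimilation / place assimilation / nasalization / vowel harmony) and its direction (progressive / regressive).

/g/→[k] /b/→[p].
Each target copies a feature from the following segment, so the direction is regressive.

voicing assimilation, regressive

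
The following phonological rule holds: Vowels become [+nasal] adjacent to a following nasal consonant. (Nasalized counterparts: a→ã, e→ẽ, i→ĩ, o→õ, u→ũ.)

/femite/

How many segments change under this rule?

1

/e/ before nasal /m/ → [ẽ]
1 segment changes.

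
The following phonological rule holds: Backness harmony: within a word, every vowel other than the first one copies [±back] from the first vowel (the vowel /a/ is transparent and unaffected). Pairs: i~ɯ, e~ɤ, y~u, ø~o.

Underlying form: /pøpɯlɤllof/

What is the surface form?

[pøpilelløf]

/ɯ/ harmonizes with /ø/ ([-back]) → [i]
/ɤ/ harmonizes with /ø/ ([-back]) → [e]
/o/ harmonizes with /ø/ ([-back]) → [ø]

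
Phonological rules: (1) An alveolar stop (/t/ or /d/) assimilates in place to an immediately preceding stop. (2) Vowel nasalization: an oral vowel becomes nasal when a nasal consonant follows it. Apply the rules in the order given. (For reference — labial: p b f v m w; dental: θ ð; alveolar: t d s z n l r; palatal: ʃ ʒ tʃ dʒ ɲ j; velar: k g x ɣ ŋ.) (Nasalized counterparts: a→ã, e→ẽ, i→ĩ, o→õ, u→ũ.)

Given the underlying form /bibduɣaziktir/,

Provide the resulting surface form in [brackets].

Rule 1: /d/ after /b/ (labial) → [b]
Rule 1: /t/ after /k/ (velar) → [k]
After rule 1: bibbuɣazikkir
Rule 2: no segment meets the rule's conditions; no change.

[bibbuɣazikkir]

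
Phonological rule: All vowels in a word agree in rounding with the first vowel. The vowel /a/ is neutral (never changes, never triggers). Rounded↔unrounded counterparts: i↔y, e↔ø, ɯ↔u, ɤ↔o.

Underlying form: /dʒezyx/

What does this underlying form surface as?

/y/ harmonizes with /e/ ([-round]) → [i]

[dʒezix]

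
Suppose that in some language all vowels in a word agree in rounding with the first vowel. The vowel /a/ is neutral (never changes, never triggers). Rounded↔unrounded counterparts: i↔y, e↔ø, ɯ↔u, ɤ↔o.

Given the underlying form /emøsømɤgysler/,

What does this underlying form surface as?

/ø/ harmonizes with /e/ ([-round]) → [e]
/ø/ harmonizes with /e/ ([-round]) → [e]
/y/ harmonizes with /e/ ([-round]) → [i]

[emesemɤgisler]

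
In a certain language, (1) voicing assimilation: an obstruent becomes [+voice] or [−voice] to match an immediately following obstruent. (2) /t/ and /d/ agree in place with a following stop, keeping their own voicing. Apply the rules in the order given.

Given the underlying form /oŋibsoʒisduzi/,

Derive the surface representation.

[oŋipsoʒizduzi]

Rule 1: /b/ before /s/ (voiceless) → [p]
Rule 1: /s/ before /d/ (voiced) → [z]
After rule 1: oŋipsoʒizduzi
Rule 2: no segment meets the rule's conditions; no change.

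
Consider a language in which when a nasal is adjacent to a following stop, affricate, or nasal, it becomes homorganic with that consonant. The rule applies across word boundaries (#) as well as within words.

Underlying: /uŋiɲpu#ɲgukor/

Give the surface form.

[uŋimpu#ŋgukor]

/ɲ/ before /p/ (labial) → [m]
/ɲ/ before /g/ (velar) → [ŋ]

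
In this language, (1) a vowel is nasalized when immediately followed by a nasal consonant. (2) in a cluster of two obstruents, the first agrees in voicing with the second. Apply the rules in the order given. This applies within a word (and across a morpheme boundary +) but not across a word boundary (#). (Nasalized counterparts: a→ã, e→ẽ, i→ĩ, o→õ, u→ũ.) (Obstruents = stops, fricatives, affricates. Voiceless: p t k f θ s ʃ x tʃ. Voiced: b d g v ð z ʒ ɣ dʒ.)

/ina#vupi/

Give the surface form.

[ĩna#vupi]

Rule 1: /i/ before nasal /n/ → [ĩ]
After rule 1: ĩna#vupi
Rule 2: no segment meets the rule's conditions; no change.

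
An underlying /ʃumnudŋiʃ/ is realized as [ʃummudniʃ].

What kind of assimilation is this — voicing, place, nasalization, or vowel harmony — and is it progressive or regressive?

/n/→[m] /ŋ/→[n].
Each target copies a feature from the preceding segment, so the direction is progressive.

place assimilation, progressive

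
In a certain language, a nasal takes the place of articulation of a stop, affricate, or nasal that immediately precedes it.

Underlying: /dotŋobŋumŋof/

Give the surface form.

[dotnobmummof]

/ŋ/ after /t/ (alveolar) → [n]
/ŋ/ after /b/ (labial) → [m]
/ŋ/ after /m/ (labial) → [m]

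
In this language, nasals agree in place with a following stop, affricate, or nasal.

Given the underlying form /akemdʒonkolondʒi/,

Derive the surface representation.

[akeɲdʒoŋkoloɲdʒi]

/m/ before /dʒ/ (palatal) → [ɲ]
/n/ before /k/ (velar) → [ŋ]
/n/ before /dʒ/ (palatal) → [ɲ]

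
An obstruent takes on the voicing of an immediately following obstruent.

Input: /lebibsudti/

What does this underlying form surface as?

/b/ before /s/ (voiceless) → [p]
/d/ before /t/ (voiceless) → [t]

[lebipsutti]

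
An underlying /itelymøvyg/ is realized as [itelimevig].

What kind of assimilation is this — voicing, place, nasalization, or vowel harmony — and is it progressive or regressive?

/y/→[i] /ø/→[e] /y/→[i].
Vowels agree with the first vowel, so the harmony is progressive.

vowel harmony, progressive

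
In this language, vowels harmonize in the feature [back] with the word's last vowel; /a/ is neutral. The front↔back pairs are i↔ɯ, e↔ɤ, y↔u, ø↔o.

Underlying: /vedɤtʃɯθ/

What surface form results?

/e/ harmonizes with /ɯ/ ([+back]) → [ɤ]

[vɤdɤtʃɯθ]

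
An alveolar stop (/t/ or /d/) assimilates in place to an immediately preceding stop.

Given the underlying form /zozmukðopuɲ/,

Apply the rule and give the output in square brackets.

no segment meets the rule's conditions; no change.

[zozmukðopuɲ]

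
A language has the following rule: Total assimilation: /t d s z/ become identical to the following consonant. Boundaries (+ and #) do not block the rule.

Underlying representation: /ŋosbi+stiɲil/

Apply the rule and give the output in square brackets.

/s/ before /b/ → [b] (total assimilation)
/s/ before /t/ → [t] (total assimilation)

[ŋobbi+ttiɲil]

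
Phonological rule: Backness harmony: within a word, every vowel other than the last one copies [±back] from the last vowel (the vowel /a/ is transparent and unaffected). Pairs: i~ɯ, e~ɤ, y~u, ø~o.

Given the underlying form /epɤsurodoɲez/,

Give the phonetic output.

[epesyrødøɲez]

/ɤ/ harmonizes with /e/ ([-back]) → [e]
/u/ harmonizes with /e/ ([-back]) → [y]
/o/ harmonizes with /e/ ([-back]) → [ø]
/o/ harmonizes with /e/ ([-back]) → [ø]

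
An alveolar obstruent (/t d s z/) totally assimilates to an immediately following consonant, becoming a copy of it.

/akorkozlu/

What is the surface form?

/z/ before /l/ → [l] (total assimilation)

[akorkollu]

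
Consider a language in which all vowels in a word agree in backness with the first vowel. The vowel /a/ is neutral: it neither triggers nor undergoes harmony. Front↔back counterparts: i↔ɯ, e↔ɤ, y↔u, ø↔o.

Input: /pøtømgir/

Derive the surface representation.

[pøtømgir]

no segment meets the rule's conditions; no change.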